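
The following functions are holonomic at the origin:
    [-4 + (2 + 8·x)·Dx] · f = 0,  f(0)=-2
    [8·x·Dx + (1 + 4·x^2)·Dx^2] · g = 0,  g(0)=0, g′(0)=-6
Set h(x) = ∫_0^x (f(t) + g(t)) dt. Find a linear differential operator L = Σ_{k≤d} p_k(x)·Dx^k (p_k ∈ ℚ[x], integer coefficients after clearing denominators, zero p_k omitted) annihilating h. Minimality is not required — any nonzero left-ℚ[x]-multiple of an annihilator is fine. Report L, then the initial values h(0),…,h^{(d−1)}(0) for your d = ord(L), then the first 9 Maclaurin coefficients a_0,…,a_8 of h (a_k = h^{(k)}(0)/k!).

L = (-8 - 80·x + 96·x^2 + 192·x^3)·Dx^2 + (-10 - 32·x - 64·x^2 + 384·x^3 + 672·x^4)·Dx^3 + (-1 + 24·x^2 + 48·x^3 + 112·x^4 + 192·x^5)·Dx^4  (order 4).
h: a_k = 0, -2, -5, 4/3, 0, 4, -188/15, 24, -414/7, …
ICs: h(0) = 0, h′(0) = -2, h′′(0) = -10, h′′′(0) = 8.

f: a_k = -2, -4, 4, -8, 20, -56, 168, -528, 1716, …
g: a_k = 0, -6, 0, 8, 0, -96/5, 0, 384/7, 0, …
Weyl lclm of L_f,L_g ⇒ L₀ (ord ≤ 3).
h=∫h₀ ⇒ L = L₀·Dx.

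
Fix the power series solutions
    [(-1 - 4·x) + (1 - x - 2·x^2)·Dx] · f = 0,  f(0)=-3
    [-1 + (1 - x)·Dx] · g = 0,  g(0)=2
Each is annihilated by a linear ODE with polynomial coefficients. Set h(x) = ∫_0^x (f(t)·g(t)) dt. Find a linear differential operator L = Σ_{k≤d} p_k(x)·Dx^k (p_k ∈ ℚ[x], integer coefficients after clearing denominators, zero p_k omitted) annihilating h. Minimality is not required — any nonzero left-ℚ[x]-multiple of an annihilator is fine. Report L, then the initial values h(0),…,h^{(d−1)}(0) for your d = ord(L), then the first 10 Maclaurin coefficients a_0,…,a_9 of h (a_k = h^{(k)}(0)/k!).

f: a_k = -3, -3, -9, -15, -33, -63, -129, -255, -513, -1023, …
g: a_k = 2, 2, 2, 2, 2, 2, 2, 2, 2, 2, …
Sym-product of L_f,L_g gives L₀ (≤ ord 1).
Integrate: L := L₀·Dx.
L = (-2 - 2·x + 6·x^2)·Dx + (1 - 2·x - x^2 + 2·x^3)·Dx^2  (order 2).
h: a_k = 0, -6, -6, -10, -15, -126/5, -42, -510/7, -255/2, -682/3, …
ICs: h(0) = 0, h′(0) = -6.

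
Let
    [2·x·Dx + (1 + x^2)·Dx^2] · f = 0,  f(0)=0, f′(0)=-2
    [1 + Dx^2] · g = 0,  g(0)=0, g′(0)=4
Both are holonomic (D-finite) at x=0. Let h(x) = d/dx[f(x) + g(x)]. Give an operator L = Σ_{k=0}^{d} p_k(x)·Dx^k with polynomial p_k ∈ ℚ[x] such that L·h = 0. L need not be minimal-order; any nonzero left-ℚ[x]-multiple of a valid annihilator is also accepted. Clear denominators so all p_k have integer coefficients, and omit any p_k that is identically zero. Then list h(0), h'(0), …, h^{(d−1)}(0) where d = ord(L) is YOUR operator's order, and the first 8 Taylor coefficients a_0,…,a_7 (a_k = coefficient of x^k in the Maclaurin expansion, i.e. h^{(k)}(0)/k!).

f: a_k = 0, -2, 0, 2/3, 0, -2/5, 0, 2/7, …
g: a_k = 0, 4, 0, -2/3, 0, 1/30, 0, -1/1260, …
h₀=f+g: left-lcm gives L₀, ord ≤ 4.
h₀' ⇒ L via d/dx closure of L₀.
L = (-22·x + 28·x^3 + 2·x^5) + (-1 + 7·x^2 + 9·x^4 + x^6)·Dx + (-22·x + 28·x^3 + 2·x^5)·Dx^2 + (-1 + 7·x^2 + 9·x^4 + x^6)·Dx^3  (order 3).
h: a_k = 2, 0, 0, 0, -11/6, 0, 359/180, 0, …
ICs: h(0) = 2, h′(0) = 0, h′′(0) = 0.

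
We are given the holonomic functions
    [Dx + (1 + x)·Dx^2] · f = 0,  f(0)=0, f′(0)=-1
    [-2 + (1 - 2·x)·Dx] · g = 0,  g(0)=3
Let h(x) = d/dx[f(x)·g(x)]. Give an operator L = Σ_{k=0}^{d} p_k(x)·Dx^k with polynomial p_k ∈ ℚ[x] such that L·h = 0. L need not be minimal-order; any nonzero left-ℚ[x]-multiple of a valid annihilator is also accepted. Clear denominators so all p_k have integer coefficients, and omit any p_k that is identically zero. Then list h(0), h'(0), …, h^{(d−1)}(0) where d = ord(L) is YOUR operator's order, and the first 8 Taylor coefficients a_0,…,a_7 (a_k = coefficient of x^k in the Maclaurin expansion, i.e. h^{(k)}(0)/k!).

f: a_k = 0, -1, 1/2, -1/3, 1/4, -1/5, 1/6, -1/7, …
g: a_k = 3, 6, 12, 24, 48, 96, 192, 384, …
f·g: L₀ = L_f ⊗_s L_g, ord ≤ 2·1.
h₀' ⇒ L via d/dx closure of L₀.
L = 8 + (4 + 10·x)·Dx + (-1 + x + 2·x^2)·Dx^2  (order 2).
h: a_k = -3, -9, -30, -77, -391/2, -2331/5, -5454/5, -87159/35, …
ICs: h(0) = -3, h′(0) = -9.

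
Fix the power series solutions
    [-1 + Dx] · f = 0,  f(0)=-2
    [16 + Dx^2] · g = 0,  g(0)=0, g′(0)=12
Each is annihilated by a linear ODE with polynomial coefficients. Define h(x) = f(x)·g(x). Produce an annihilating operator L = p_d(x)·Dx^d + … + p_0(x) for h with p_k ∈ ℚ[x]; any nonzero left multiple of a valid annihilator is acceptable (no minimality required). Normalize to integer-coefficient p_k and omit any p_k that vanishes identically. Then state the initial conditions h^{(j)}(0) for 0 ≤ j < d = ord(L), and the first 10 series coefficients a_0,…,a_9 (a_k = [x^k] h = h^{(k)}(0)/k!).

L = 17 - 2·Dx + Dx^2  (order 2).
h: a_k = 0, -24, -24, 52, 60, -101/5, -611/15, -727/210, 23/2, 50999/15120, …
ICs: h(0) = 0, h′(0) = -24.

f: a_k = -2, -2, -1, -1/3, -1/12, -1/60, -1/360, -1/2520, -1/20160, -1/181440, …
g: a_k = 0, 12, 0, -32, 0, 128/5, 0, -1024/105, 0, 2048/945, …
Product ⇒ symmetric product L₀, ord ≤ 2.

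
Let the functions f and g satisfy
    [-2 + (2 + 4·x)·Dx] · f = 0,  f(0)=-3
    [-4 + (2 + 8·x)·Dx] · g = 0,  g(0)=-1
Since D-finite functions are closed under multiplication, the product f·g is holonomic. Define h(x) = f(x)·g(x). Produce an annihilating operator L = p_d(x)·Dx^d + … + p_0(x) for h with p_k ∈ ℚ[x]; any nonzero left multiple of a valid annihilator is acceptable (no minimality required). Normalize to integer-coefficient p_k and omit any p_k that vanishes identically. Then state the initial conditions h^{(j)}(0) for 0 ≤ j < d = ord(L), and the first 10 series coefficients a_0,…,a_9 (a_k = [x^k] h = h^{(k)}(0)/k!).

f: a_k = -3, -3, 3/2, -3/2, 15/8, -21/8, 63/16, -99/16, 1287/128, -2145/128, …
g: a_k = -1, -2, 2, -4, 10, -28, 84, -264, 858, -2860, …
Sym-product of L_f,L_g gives L₀ (≤ ord 1).
L = (-3 - 8·x) + (1 + 6·x + 8·x^2)·Dx  (order 1).
h: a_k = 3, 9, -3/2, 9/2, -111/8, 351/8, -2271/16, 7497/16, -201543/128, 687843/128, …
ICs: h(0) = 3.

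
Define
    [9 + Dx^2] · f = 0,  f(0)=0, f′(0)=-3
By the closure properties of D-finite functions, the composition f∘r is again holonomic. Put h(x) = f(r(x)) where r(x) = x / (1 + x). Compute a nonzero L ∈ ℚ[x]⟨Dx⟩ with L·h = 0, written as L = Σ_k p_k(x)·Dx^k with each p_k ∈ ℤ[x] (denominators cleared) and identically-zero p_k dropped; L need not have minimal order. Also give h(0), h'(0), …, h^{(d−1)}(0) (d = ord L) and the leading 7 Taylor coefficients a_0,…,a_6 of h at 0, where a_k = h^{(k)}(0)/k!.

L = 9 + (2 + 6·x + 6·x^2 + 2·x^3)·Dx + (1 + 4·x + 6·x^2 + 4·x^3 + x^4)·Dx^2  (order 2).
h: a_k = 0, -3, 3, 3/2, -21/2, 879/40, -255/8, …
ICs: h(0) = 0, h′(0) = -3.

f: a_k = 0, -3, 0, 9/2, 0, -81/40, 0, …
L₀ from L_f via x↦r, Dx↦r'^{-1}Dx.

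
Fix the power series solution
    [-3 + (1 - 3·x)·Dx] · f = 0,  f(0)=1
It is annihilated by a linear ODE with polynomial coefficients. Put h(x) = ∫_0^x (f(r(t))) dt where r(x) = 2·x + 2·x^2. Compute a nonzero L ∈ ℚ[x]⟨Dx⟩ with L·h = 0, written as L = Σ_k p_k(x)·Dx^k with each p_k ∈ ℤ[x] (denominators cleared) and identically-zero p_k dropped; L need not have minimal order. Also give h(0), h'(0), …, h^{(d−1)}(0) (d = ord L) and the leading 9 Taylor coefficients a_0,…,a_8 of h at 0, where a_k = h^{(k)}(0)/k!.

L = (6 + 12·x)·Dx + (-1 + 6·x + 6·x^2)·Dx^2  (order 2).
h: a_k = 0, 1, 3, 14, 72, 396, 2268, 93528/7, 80352, …
ICs: h(0) = 0, h′(0) = 1.

f: a_k = 1, 3, 9, 27, 81, 243, 729, 2187, 6561, …
Substitute x→r, Dx→(1/r')Dx; clear ⇒ L₀.
h=∫h₀ ⇒ L = L₀·Dx.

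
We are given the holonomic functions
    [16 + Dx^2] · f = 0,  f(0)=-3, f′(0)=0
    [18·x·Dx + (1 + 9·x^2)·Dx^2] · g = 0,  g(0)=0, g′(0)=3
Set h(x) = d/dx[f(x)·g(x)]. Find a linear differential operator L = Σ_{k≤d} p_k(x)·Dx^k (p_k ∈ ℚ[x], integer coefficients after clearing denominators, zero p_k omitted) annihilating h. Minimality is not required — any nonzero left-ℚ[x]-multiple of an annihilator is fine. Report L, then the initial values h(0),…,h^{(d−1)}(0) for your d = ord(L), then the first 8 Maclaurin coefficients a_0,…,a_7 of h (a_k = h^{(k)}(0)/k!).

f: a_k = -3, 0, 24, 0, -32, 0, 256/15, 0, …
g: a_k = 0, 3, 0, -9, 0, 243/5, 0, -2187/7, …
Product ⇒ symmetric product L₀, ord ≤ 4.
Differentiate: ansatz ord ≤ ord L₀ ⇒ L.
L = (524992 + 14103936·x^2 + 183342528·x^4 + 608394240·x^6 + 1431032832·x^8 + 3627970560·x^10 + 8707129344·x^12) + (314208·x + 11036736·x^3 + 108591840·x^5 + 419904000·x^7 + 1209323520·x^9 + 2176782336·x^11)·Dx + (38012 + 1098792·x^2 + 14837580·x^4 + 64186992·x^6 + 209112192·x^8 + 589545216·x^10 + 1088391168·x^12)·Dx^2 + (19638·x + 689796·x^3 + 6786990·x^5 + 26244000·x^7 + 75582720·x^9 + 136048896·x^11)·Dx^3 + (325 + 13581·x^2 + 211167·x^4 + 1635147·x^6 + 7479540·x^8 + 22674816·x^10 + 34012224·x^12)·Dx^4  (order 4).
h: a_k = -9, 0, 297, 0, -2289, 0, 85501/5, 0, …
ICs: h(0) = -9, h′(0) = 0, h′′(0) = 594, h′′′(0) = 0.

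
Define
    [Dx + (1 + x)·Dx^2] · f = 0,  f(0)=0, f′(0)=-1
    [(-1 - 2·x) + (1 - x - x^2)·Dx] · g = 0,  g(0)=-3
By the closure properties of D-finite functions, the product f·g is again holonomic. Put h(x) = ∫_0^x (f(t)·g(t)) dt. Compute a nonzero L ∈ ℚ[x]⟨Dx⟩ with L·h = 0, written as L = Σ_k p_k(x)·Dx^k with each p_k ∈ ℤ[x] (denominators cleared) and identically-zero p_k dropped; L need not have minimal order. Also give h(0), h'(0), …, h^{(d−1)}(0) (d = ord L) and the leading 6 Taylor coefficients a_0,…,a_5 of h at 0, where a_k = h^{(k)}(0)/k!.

L = (3 + 4·x)·Dx + (1 + 7·x + 5·x^2)·Dx^2 + (-1 + 2·x^2 + x^3)·Dx^3  (order 3).
h: a_k = 0, 0, 3/2, 1/2, 11/8, 5/4, …
ICs: h(0) = 0, h′(0) = 0, h′′(0) = 3.

f: a_k = 0, -1, 1/2, -1/3, 1/4, -1/5, …
g: a_k = -3, -3, -6, -9, -15, -24, …
Sym-product of L_f,L_g gives L₀ (≤ ord 2).
∫: right-multiply L₀ by Dx.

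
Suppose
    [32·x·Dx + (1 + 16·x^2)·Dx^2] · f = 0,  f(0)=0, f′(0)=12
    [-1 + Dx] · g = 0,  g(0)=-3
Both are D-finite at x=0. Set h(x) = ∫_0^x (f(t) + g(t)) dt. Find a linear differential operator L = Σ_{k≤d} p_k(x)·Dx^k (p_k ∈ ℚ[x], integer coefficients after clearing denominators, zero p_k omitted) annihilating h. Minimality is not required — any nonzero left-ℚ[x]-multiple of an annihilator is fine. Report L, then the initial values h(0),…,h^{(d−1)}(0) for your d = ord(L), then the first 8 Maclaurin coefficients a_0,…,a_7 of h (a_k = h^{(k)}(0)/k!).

f: a_k = 0, 12, 0, -64, 0, 3072/5, 0, -49152/7, …
g: a_k = -3, -3, -3/2, -1/2, -1/8, -1/40, -1/240, -1/1680, …
Sum ⇒ L₀ = lclm(L_f,L_g) in ℚ(x)⟨Dx⟩.
h=∫h₀ ⇒ L = L₀·Dx.
L = (32 - 32·x - 1536·x^2 - 512·x^3)·Dx^2 + (-33 + 1504·x^2 - 256·x^4)·Dx^3 + (1 + 32·x + 32·x^2 + 512·x^3 + 256·x^4)·Dx^4  (order 4).
h: a_k = 0, -3, 9/2, -1/2, -129/8, -1/40, 4915/48, -1/1680, …
ICs: h(0) = 0, h′(0) = -3, h′′(0) = 9, h′′′(0) = -3.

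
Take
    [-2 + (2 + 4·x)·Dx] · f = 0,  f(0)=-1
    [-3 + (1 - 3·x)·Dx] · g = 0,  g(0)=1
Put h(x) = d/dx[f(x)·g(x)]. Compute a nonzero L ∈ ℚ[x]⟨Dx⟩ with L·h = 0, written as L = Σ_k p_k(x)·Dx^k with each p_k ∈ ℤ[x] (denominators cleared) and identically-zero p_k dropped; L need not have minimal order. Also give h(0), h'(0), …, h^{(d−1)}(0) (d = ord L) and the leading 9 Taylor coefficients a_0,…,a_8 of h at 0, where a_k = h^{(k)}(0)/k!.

L = (23 + 72·x + 27·x^2) + (-4 + x + 27·x^2 + 18·x^3)·Dx  (order 1).
h: a_k = -4, -23, -105, -835/2, -1570, -45153/8, -158151/8, -1084035/16, -7318845/32, …
ICs: h(0) = -4.

f: a_k = -1, -1, 1/2, -1/2, 5/8, -7/8, 21/16, -33/16, 429/128, …
g: a_k = 1, 3, 9, 27, 81, 243, 729, 2187, 6561, …
Sym-product of L_f,L_g gives L₀ (≤ ord 1).
h₀' ⇒ L via d/dx closure of L₀.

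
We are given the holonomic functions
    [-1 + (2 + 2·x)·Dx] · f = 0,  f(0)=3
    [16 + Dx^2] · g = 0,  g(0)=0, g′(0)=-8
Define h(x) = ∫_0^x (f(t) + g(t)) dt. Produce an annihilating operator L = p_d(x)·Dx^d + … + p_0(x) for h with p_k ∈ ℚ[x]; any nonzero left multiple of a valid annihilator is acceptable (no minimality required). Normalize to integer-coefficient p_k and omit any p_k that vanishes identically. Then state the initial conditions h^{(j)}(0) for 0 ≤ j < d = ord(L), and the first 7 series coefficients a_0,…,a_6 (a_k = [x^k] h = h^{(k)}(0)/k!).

L = (-1072 - 2048·x - 1024·x^2)·Dx + (2016 + 6112·x + 6144·x^2 + 2048·x^3)·Dx^2 + (-67 - 128·x - 64·x^2)·Dx^3 + (126 + 382·x + 384·x^2 + 128·x^3)·Dx^4  (order 4).
h: a_k = 0, 3, -13/4, -1/8, 1033/192, -3/128, -65221/23040, …
ICs: h(0) = 0, h′(0) = 3, h′′(0) = -13/2, h′′′(0) = -3/4.

f: a_k = 3, 3/2, -3/8, 3/16, -15/128, 21/256, -63/1024, …
g: a_k = 0, -8, 0, 64/3, 0, -256/15, 0, …
f+g: L₀ = lclm(L_f,L_g), ord ≤ 1+2.
h=∫₀ˣh₀: take L = L₀·Dx.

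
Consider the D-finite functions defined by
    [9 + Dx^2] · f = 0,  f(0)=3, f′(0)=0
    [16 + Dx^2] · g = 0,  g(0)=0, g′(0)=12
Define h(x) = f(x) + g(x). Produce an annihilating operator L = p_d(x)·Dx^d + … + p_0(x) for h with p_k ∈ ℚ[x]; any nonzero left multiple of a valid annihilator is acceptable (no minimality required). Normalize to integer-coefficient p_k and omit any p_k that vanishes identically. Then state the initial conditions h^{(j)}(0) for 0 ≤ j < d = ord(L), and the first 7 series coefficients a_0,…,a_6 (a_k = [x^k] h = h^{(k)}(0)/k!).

L = 144 + 25·Dx^2 + Dx^4  (order 4).
h: a_k = 3, 12, -27/2, -32, 81/8, 128/5, -243/80, …
ICs: h(0) = 3, h′(0) = 12, h′′(0) = -27, h′′′(0) = -192.

f: a_k = 3, 0, -27/2, 0, 81/8, 0, -243/80, …
g: a_k = 0, 12, 0, -32, 0, 128/5, 0, …
L₀ := lclm(L_f,L_g); ord L₀ ≤ 2+2.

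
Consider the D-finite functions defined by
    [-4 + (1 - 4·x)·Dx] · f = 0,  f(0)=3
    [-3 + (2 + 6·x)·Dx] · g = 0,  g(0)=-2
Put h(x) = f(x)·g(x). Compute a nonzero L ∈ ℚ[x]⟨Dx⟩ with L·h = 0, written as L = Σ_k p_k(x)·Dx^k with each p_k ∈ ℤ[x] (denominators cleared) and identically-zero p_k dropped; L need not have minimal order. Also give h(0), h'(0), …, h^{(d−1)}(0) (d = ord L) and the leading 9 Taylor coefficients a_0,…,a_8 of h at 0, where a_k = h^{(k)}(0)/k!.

L = (11 + 12·x) + (-2 + 2·x + 24·x^2)·Dx  (order 1).
h: a_k = -6, -33, -501/4, -4089/8, -129633/64, -1042167/128, -16628745/512, -133246473/1024, -8519330265/16384, …
ICs: h(0) = -6.

f: a_k = 3, 12, 48, 192, 768, 3072, 12288, 49152, 196608, …
g: a_k = -2, -3, 9/4, -27/8, 405/64, -1701/128, 15309/512, -72171/1024, 2814669/16384, …
Product ⇒ symmetric product L₀, ord ≤ 1.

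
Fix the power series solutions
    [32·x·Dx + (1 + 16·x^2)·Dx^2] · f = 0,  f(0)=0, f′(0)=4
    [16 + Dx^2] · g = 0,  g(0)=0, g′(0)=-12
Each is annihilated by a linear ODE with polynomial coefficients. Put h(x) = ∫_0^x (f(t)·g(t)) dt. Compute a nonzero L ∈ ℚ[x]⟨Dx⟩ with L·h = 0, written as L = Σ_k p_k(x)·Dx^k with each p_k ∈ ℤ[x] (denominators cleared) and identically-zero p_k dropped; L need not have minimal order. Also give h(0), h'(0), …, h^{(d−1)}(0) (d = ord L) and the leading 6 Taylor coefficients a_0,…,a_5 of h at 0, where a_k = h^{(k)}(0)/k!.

L = (1280 + 53248·x^2 + 360448·x^4 + 2097152·x^6 + 8388608·x^8)·Dx + (1536·x + 40960·x^3 + 393216·x^5 + 2097152·x^7)·Dx^2 + (96 + 4096·x^2 + 36864·x^4 + 262144·x^6 + 1048576·x^8)·Dx^3 + (96·x + 2560·x^3 + 24576·x^5 + 131072·x^7)·Dx^4 + (1 + 48·x^2 + 896·x^4 + 8192·x^6 + 32768·x^8)·Dx^5  (order 5).
h: a_k = 0, 0, 0, -16, 0, 384/5, …
ICs: h(0) = 0, h′(0) = 0, h′′(0) = 0, h′′′(0) = -96, h′′′′(0) = 0.

f: a_k = 0, 4, 0, -64/3, 0, 1024/5, …
g: a_k = 0, -12, 0, 32, 0, -128/5, …
Sym-product of L_f,L_g gives L₀ (≤ ord 4).
h=∫h₀ ⇒ L = L₀·Dx.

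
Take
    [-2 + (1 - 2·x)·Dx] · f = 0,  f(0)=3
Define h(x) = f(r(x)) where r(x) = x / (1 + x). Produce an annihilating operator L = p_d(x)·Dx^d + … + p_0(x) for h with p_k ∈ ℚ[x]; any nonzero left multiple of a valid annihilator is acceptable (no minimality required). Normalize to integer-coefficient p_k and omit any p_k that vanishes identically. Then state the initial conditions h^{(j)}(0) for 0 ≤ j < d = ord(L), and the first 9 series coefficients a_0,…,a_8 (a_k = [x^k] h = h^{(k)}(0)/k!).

f: a_k = 3, 6, 12, 24, 48, 96, 192, 384, 768, …
h₀=f(r): pull back L_f along r ⇒ L₀.
L = 2 + (-1 + x^2)·Dx  (order 1).
h: a_k = 3, 6, 6, 6, 6, 6, 6, 6, 6, …
ICs: h(0) = 3.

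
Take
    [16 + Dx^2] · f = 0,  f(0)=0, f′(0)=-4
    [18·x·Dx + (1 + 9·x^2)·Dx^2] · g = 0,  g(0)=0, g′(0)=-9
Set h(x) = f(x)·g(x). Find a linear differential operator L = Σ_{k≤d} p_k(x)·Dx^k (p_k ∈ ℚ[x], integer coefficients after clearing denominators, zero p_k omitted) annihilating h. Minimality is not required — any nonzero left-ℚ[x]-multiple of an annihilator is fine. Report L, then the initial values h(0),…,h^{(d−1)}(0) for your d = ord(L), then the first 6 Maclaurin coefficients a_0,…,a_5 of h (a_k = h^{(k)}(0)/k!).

L = (20800 + 494784·x^2 + 2923776·x^4 + 11943936·x^6 + 26873856·x^8) + (19584·x + 342144·x^3 + 2239488·x^5 + 6718464·x^7)·Dx + (1700 + 42732·x^2 + 318816·x^4 + 1492992·x^6 + 3359232·x^8)·Dx^2 + (1224·x + 21384·x^3 + 139968·x^5 + 419904·x^7)·Dx^3 + (25 + 738·x^2 + 8505·x^4 + 46656·x^6 + 104976·x^8)·Dx^4  (order 4).
h: a_k = 0, 0, 36, 0, -204, 0, …
ICs: h(0) = 0, h′(0) = 0, h′′(0) = 72, h′′′(0) = 0.

f: a_k = 0, -4, 0, 32/3, 0, -128/15, …
g: a_k = 0, -9, 0, 27, 0, -729/5, …
Product ⇒ symmetric product L₀, ord ≤ 4.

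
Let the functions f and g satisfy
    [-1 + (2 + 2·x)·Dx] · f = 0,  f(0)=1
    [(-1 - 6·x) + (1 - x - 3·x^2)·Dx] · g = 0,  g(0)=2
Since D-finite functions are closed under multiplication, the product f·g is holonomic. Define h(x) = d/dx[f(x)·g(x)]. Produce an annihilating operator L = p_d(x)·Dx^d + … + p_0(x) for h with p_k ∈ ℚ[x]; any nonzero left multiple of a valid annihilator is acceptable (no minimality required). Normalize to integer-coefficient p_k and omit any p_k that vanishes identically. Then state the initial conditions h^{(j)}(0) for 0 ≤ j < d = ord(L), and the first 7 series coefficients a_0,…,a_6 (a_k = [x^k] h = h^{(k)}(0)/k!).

f: a_k = 1, 1/2, -1/8, 1/16, -5/128, 7/256, -21/1024, …
g: a_k = 2, 2, 8, 14, 38, 80, 194, …
f·g: L₀ = L_f ⊗_s L_g, ord ≤ 1·1.
h=h₀': d/dx-closure on L₀ ⇒ L.
L = (35 + 162·x + 381·x^2 + 390·x^3 + 135·x^4) + (-6 - 26·x + 6·x^2 + 122·x^3 + 150·x^4 + 54·x^5)·Dx  (order 1).
h: a_k = 3, 35/2, 429/8, 2819/16, 62545/128, 353013/256, 3749137/1024, …
ICs: h(0) = 3.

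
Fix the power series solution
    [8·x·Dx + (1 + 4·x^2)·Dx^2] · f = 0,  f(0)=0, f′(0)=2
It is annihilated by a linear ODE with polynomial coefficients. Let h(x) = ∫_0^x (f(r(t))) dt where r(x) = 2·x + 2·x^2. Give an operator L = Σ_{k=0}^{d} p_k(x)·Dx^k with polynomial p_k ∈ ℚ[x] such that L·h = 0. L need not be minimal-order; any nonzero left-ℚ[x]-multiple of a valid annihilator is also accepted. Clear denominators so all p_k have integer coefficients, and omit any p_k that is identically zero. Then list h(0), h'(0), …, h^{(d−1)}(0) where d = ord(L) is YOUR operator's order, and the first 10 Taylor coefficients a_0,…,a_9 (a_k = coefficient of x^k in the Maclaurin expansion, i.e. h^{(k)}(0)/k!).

L = (-2 + 32·x + 128·x^2 + 192·x^3 + 96·x^4)·Dx^2 + (1 + 2·x + 16·x^2 + 64·x^3 + 80·x^4 + 32·x^5)·Dx^3  (order 3).
h: a_k = 0, 0, 2, 4/3, -16/3, -64/5, 352/15, 3008/21, -256/7, -14336/9, …
ICs: h(0) = 0, h′(0) = 0, h′′(0) = 4.

f: a_k = 0, 2, 0, -8/3, 0, 32/5, 0, -128/7, 0, 512/9, …
h₀=f(r): pull back L_f along r ⇒ L₀.
h=∫h₀ ⇒ L = L₀·Dx.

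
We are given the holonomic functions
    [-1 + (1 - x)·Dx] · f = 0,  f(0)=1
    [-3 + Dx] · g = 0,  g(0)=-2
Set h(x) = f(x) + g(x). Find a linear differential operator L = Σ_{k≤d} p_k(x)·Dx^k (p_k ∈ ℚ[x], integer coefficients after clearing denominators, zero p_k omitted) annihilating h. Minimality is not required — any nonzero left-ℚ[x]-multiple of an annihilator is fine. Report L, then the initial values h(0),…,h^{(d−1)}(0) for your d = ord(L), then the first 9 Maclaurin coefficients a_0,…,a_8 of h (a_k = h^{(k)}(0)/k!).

f: a_k = 1, 1, 1, 1, 1, 1, 1, 1, 1, …
g: a_k = -2, -6, -9, -9, -27/4, -81/20, -81/40, -243/280, -729/2240, …
h₀=f+g: left-lcm gives L₀, ord ≤ 2.
L = (3 - 9·x) + (-7 + 18·x - 9·x^2)·Dx + (2 - 5·x + 3·x^2)·Dx^2  (order 2).
h: a_k = -1, -5, -8, -8, -23/4, -61/20, -41/40, 37/280, 1511/2240, …
ICs: h(0) = -1, h′(0) = -5.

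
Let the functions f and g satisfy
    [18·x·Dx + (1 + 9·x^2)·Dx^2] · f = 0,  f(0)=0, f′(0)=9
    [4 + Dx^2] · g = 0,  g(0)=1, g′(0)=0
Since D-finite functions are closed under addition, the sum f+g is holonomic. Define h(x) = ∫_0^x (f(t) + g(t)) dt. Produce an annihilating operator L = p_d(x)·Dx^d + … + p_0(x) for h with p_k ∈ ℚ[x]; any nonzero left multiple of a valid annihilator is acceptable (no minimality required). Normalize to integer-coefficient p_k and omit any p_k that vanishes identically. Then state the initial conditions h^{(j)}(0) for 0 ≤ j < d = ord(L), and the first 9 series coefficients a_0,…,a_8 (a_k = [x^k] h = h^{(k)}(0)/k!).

L = (-3744·x + 37584·x^3 + 11664·x^5)·Dx^2 + (-28 + 864·x^2 + 10692·x^4 + 5832·x^6)·Dx^3 + (-936·x + 9396·x^3 + 2916·x^5)·Dx^4 + (-7 + 216·x^2 + 2673·x^4 + 1458·x^6)·Dx^5  (order 5).
h: a_k = 0, 1, 9/2, -2/3, -27/4, 2/15, 243/10, -4/315, -6561/56, …
ICs: h(0) = 0, h′(0) = 1, h′′(0) = 9, h′′′(0) = -4, h′′′′(0) = -162.

f: a_k = 0, 9, 0, -27, 0, 729/5, 0, -6561/7, 0, …
g: a_k = 1, 0, -2, 0, 2/3, 0, -4/45, 0, 2/315, …
Sum ⇒ L₀ = lclm(L_f,L_g) in ℚ(x)⟨Dx⟩.
h=∫h₀ ⇒ L = L₀·Dx.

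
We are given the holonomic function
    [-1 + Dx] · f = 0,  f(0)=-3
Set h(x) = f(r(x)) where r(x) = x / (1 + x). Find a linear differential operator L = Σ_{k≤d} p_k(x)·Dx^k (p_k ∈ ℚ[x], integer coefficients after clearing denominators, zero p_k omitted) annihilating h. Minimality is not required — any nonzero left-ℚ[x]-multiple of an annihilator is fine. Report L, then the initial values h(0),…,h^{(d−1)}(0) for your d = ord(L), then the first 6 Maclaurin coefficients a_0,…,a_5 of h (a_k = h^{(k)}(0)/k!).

L = -1 + (1 + 2·x + x^2)·Dx  (order 1).
h: a_k = -3, -3, 3/2, -1/2, -1/8, 19/40, …
ICs: h(0) = -3.

f: a_k = -3, -3, -3/2, -1/2, -1/8, -1/40, …
f∘r: x↦r, Dx↦Dx/r' in L_f ⇒ L₀.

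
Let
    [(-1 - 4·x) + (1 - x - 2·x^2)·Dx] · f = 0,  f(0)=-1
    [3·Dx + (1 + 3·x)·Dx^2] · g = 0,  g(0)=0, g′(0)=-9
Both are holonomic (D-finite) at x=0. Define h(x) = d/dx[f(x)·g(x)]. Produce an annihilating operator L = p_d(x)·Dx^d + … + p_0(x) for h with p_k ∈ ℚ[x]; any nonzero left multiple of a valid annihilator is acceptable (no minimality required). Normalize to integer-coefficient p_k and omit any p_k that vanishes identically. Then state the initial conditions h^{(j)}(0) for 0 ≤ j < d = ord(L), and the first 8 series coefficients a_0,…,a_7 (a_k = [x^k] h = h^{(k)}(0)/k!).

f: a_k = -1, -1, -3, -5, -11, -21, -43, -85, …
g: a_k = 0, -9, 27/2, -27, 243/4, -729/5, 729/2, -6561/7, …
f·g: L₀ = L_f ⊗_s L_g, ord ≤ 1·2.
h=h₀': d/dx-closure on L₀ ⇒ L.
L = (192 + 756·x + 1296·x^2) + (3 + 165·x + 864·x^2 + 1008·x^3)·Dx + (-7 - 38·x - 13·x^2 + 162·x^3 + 144·x^4)·Dx^2  (order 2).
h: a_k = 9, -9, 243/2, -117, 3951/4, -13527/10, 154971/20, -101043/7, …
ICs: h(0) = 9, h′(0) = -9.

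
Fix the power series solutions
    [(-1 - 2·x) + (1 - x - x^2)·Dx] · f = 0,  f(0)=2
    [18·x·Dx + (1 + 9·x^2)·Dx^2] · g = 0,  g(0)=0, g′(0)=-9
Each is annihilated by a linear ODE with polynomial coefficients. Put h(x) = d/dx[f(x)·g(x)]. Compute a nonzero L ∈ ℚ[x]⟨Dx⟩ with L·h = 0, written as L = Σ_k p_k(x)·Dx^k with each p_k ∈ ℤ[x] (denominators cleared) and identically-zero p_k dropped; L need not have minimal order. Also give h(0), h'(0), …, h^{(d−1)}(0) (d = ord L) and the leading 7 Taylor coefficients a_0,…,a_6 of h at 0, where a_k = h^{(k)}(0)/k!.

L = (-30 + 1134·x^2 + 1944·x^3 + 2916·x^4) + (12 + 42·x - 108·x^2 + 198·x^3 + 1944·x^4 + 1944·x^5)·Dx + (-1 - 8·x - 26·x^2 - 36·x^3 - 126·x^4 + 324·x^5 + 243·x^6)·Dx^2  (order 2).
h: a_k = -18, -36, 54, 0, -1368, -8208/5, 46458/5, …
ICs: h(0) = -18, h′(0) = -36.

f: a_k = 2, 2, 4, 6, 10, 16, 26, …
g: a_k = 0, -9, 0, 27, 0, -729/5, 0, …
f·g: L₀ = L_f ⊗_s L_g, ord ≤ 1·2.
h=h₀': d/dx-closure on L₀ ⇒ L.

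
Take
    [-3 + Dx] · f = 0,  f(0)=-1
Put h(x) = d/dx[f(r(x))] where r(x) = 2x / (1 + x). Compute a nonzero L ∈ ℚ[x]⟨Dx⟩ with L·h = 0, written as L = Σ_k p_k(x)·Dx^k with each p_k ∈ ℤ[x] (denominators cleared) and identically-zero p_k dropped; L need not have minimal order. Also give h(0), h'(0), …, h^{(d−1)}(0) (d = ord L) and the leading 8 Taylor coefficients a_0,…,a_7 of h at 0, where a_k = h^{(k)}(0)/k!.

f: a_k = -1, -3, -9/2, -9/2, -27/8, -81/40, -81/80, -243/560, …
h₀=f(r): pull back L_f along r ⇒ L₀.
Derive L from L₀ (diff closure).
L = (4 - 2·x) + (-1 - 2·x - x^2)·Dx  (order 1).
h: a_k = -6, -24, -18, 24, 6, -144/5, 114/5, 96/35, …
ICs: h(0) = -6.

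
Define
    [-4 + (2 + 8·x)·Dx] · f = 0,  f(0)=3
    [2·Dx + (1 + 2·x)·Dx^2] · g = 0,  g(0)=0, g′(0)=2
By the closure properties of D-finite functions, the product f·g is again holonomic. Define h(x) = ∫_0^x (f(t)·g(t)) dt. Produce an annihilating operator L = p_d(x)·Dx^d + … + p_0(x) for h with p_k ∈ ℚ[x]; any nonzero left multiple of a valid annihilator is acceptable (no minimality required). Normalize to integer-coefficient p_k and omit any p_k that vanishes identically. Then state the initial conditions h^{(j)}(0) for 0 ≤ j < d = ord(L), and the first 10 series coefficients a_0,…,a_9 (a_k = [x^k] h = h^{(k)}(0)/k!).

f: a_k = 3, 6, -6, 12, -30, 84, -252, 792, -2574, 8580, …
g: a_k = 0, 2, -2, 8/3, -4, 32/5, -32/3, 128/7, -32, 512/9, …
Product ⇒ symmetric product L₀, ord ≤ 2.
Integrate: L := L₀·Dx.
L = (8 + 8·x)·Dx + (-2 - 8·x)·Dx^2 + (1 + 10·x + 32·x^2 + 32·x^3)·Dx^3  (order 3).
h: a_k = 0, 0, 3, 2, -4, 8, -262/15, 1452/35, -3708/35, 30176/105, …
ICs: h(0) = 0, h′(0) = 0, h′′(0) = 6.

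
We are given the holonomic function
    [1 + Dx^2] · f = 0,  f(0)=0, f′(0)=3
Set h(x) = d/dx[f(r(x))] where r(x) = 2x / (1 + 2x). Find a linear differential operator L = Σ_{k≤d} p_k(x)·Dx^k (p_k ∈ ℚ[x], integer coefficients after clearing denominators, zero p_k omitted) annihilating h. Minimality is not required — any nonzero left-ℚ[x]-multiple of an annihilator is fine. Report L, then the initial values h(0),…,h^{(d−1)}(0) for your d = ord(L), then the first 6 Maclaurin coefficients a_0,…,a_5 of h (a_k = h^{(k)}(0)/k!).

f: a_k = 0, 3, 0, -1/2, 0, 1/40, …
L₀ from L_f via x↦r, Dx↦r'^{-1}Dx.
Differentiate: ansatz ord ≤ ord L₀ ⇒ L.
L = (28 + 96·x + 96·x^2) + (12 + 72·x + 144·x^2 + 96·x^3)·Dx + (1 + 8·x + 24·x^2 + 32·x^3 + 16·x^4)·Dx^2  (order 2).
h: a_k = 6, -24, 60, -96, 4, 720, …
ICs: h(0) = 6, h′(0) = -24.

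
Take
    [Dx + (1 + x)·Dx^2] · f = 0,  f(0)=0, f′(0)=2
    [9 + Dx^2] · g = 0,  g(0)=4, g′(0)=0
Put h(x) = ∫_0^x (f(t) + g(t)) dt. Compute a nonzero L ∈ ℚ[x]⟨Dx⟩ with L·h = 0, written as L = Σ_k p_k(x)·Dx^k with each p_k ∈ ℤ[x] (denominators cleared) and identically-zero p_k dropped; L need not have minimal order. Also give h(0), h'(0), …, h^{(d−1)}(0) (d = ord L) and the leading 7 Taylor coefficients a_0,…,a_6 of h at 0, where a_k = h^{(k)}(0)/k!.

L = (135 + 162·x + 81·x^2)·Dx^2 + (99 + 261·x + 243·x^2 + 81·x^3)·Dx^3 + (15 + 18·x + 9·x^2)·Dx^4 + (11 + 29·x + 27·x^2 + 9·x^3)·Dx^5  (order 5).
h: a_k = 0, 4, 1, -19/3, 1/6, 13/5, 1/15, …
ICs: h(0) = 0, h′(0) = 4, h′′(0) = 2, h′′′(0) = -38, h′′′′(0) = 4.

f: a_k = 0, 2, -1, 2/3, -1/2, 2/5, -1/3, …
g: a_k = 4, 0, -18, 0, 27/2, 0, -81/20, …
L₀ := lclm(L_f,L_g); ord L₀ ≤ 2+2.
h=∫h₀ ⇒ L = L₀·Dx.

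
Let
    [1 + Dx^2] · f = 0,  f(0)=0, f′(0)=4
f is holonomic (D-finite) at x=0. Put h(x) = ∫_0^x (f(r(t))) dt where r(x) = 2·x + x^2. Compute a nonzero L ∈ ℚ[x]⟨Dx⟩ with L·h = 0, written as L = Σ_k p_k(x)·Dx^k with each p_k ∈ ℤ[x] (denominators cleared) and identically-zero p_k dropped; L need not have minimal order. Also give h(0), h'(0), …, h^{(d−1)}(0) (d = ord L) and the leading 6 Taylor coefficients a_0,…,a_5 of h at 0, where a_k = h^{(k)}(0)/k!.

L = (4 + 12·x + 12·x^2 + 4·x^3)·Dx - Dx^2 + (1 + x)·Dx^3  (order 3).
h: a_k = 0, 0, 4, 4/3, -4/3, -8/5, …
ICs: h(0) = 0, h′(0) = 0, h′′(0) = 8.

f: a_k = 0, 4, 0, -2/3, 0, 1/30, …
Change of var in L_f (x↦r) gives L₀.
∫: right-multiply L₀ by Dx.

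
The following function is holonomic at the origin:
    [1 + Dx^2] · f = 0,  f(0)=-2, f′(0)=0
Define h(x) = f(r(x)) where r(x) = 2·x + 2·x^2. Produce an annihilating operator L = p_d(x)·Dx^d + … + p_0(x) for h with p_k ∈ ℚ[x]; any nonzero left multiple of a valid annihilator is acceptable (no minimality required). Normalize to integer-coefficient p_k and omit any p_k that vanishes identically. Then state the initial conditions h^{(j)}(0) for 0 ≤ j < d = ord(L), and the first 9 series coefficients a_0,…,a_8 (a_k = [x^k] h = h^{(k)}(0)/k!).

f: a_k = -2, 0, 1, 0, -1/12, 0, 1/360, 0, -1/20160, …
h₀=f(r): pull back L_f along r ⇒ L₀.
L = (4 + 24·x + 48·x^2 + 32·x^3) - 2·Dx + (1 + 2·x)·Dx^2  (order 2).
h: a_k = -2, 0, 4, 8, 8/3, -16/3, -352/45, -64/15, 416/315, …
ICs: h(0) = -2, h′(0) = 0.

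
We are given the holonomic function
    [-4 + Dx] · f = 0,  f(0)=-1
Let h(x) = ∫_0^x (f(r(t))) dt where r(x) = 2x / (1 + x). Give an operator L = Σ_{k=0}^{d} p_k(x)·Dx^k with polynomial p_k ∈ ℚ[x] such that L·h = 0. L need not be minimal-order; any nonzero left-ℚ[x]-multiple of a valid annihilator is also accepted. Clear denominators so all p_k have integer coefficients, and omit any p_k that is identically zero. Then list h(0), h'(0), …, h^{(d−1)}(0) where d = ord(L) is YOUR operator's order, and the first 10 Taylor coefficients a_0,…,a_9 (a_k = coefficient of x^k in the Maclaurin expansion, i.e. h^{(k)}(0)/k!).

L = -8·Dx + (1 + 2·x + x^2)·Dx^2  (order 2).
h: a_k = 0, -1, -4, -8, -22/3, -8/15, 44/15, -184/315, -403/315, 376/315, …
ICs: h(0) = 0, h′(0) = -1.

f: a_k = -1, -4, -8, -32/3, -32/3, -128/15, -256/45, -1024/315, -512/315, -2048/2835, …
L₀ from L_f via x↦r, Dx↦r'^{-1}Dx.
h=∫h₀ ⇒ L = L₀·Dx.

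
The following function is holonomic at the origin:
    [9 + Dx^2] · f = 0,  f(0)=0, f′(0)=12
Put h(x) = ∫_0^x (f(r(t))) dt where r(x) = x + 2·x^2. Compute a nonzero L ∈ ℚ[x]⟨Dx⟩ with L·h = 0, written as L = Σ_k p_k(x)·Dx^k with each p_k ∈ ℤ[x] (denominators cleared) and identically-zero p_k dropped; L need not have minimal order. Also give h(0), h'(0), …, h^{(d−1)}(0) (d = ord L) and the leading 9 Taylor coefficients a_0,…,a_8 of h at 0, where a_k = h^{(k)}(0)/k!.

L = (9 + 108·x + 432·x^2 + 576·x^3)·Dx - 4·Dx^2 + (1 + 4·x)·Dx^3  (order 3).
h: a_k = 0, 0, 6, 8, -9/2, -108/5, -693/20, -9, 45117/1120, …
ICs: h(0) = 0, h′(0) = 0, h′′(0) = 12.

f: a_k = 0, 12, 0, -18, 0, 81/10, 0, -243/140, 0, …
Substitute x→r, Dx→(1/r')Dx; clear ⇒ L₀.
Integrate: L := L₀·Dx.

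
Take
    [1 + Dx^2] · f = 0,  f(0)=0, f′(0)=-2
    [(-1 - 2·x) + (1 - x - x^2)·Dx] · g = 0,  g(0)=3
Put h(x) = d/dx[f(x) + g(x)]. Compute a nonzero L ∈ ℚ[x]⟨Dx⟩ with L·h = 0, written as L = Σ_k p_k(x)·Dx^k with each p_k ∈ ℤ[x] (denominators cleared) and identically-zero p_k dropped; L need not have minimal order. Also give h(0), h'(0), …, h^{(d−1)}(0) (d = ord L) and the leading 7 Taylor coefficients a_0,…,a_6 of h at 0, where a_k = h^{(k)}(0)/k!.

L = (124 + 358·x + 470·x^2 + 230·x^3 + 130·x^4 + 18·x^5 + 6·x^6) + (-19 - 29·x + 36·x^2 + 55·x^3 + 50·x^4 + 27·x^5 + 7·x^6 + 2·x^7)·Dx + (124 + 358·x + 470·x^2 + 230·x^3 + 130·x^4 + 18·x^5 + 6·x^6)·Dx^2 + (-19 - 29·x + 36·x^2 + 55·x^3 + 50·x^4 + 27·x^5 + 7·x^6 + 2·x^7)·Dx^3  (order 3).
h: a_k = 1, 12, 28, 60, 1439/12, 234, 158761/360, …
ICs: h(0) = 1, h′(0) = 12, h′′(0) = 56.

f: a_k = 0, -2, 0, 1/3, 0, -1/60, 0, …
g: a_k = 3, 3, 6, 9, 15, 24, 39, …
Sum ⇒ L₀ = lclm(L_f,L_g) in ℚ(x)⟨Dx⟩.
Differentiate: ansatz ord ≤ ord L₀ ⇒ L.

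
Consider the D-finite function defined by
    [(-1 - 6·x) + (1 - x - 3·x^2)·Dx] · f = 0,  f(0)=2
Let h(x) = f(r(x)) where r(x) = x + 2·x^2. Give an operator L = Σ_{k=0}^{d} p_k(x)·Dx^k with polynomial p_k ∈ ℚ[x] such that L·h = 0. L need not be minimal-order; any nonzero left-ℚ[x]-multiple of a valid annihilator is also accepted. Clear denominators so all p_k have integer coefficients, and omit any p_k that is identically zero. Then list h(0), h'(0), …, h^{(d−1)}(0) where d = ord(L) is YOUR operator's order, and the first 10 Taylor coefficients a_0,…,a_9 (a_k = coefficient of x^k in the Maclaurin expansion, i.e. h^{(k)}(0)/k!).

L = (1 + 10·x + 36·x^2 + 48·x^3) + (-1 + x + 5·x^2 + 12·x^3 + 12·x^4)·Dx  (order 1).
h: a_k = 2, 2, 12, 46, 154, 552, 2018, 7178, 25740, 92470, …
ICs: h(0) = 2.

f: a_k = 2, 2, 8, 14, 38, 80, 194, 434, 1016, 2318, …
h₀=f(r): pull back L_f along r ⇒ L₀.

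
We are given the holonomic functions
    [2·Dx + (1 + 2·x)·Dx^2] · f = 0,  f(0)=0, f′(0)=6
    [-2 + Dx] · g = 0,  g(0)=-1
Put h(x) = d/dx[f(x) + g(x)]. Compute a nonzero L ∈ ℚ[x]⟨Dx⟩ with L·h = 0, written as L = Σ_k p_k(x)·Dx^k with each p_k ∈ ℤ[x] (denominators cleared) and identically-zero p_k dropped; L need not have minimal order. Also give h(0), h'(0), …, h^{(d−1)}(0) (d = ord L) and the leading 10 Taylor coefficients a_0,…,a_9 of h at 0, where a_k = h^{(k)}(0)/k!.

f: a_k = 0, 6, -6, 8, -12, 96/5, -32, 384/7, -96, 512/3, …
g: a_k = -1, -2, -2, -4/3, -2/3, -4/15, -4/45, -8/315, -2/315, -4/2835, …
L₀ := lclm(L_f,L_g); ord L₀ ≤ 2+1.
Derive L from L₀ (diff closure).
L = (-6 - 4·x) + (1 - 4·x - 4·x^2)·Dx + (1 + 3·x + 2·x^2)·Dx^2  (order 2).
h: a_k = 4, -16, 20, -152/3, 284/3, -2888/15, 17272/45, -241936/315, 483836/315, -8709128/2835, …
ICs: h(0) = 4, h′(0) = -16.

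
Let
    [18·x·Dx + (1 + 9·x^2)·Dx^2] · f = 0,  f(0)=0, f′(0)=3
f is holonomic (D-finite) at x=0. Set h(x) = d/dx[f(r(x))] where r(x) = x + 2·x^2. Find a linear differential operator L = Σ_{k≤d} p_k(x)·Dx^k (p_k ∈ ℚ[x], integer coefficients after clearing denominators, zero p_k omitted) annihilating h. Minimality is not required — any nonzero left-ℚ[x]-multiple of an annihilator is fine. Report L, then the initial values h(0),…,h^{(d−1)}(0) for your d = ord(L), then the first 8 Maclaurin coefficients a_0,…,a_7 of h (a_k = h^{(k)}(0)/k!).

f: a_k = 0, 3, 0, -9, 0, 243/5, 0, -2187/7, …
L₀ from L_f via x↦r, Dx↦r'^{-1}Dx.
Differentiate: ansatz ord ≤ ord L₀ ⇒ L.
L = (-4 + 18·x + 144·x^2 + 432·x^3 + 432·x^4) + (1 + 4·x + 9·x^2 + 72·x^3 + 180·x^4 + 144·x^5)·Dx  (order 1).
h: a_k = 3, 12, -27, -216, -297, 2484, 11421, -3888, …
ICs: h(0) = 3.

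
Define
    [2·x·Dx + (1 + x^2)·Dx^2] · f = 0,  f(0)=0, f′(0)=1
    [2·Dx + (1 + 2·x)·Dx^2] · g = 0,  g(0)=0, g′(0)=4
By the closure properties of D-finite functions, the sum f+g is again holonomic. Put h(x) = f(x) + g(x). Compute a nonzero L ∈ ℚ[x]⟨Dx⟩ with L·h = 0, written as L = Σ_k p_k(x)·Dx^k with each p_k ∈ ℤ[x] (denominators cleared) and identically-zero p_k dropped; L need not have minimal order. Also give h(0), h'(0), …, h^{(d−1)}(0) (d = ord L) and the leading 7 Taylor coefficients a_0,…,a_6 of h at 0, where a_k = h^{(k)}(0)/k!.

L = (-2 - 12·x + 6·x^2 + 4·x^3)·Dx + (-5 - 4·x - 9·x^2 + 12·x^3 + 8·x^4)·Dx^2 + (-1 - x + 2·x^2 + x^3 + 3·x^4 + 2·x^5)·Dx^3  (order 3).
h: a_k = 0, 5, -4, 5, -8, 13, -64/3, …
ICs: h(0) = 0, h′(0) = 5, h′′(0) = -8.

f: a_k = 0, 1, 0, -1/3, 0, 1/5, 0, …
g: a_k = 0, 4, -4, 16/3, -8, 64/5, -64/3, …
f+g: L₀ = lclm(L_f,L_g), ord ≤ 2+2.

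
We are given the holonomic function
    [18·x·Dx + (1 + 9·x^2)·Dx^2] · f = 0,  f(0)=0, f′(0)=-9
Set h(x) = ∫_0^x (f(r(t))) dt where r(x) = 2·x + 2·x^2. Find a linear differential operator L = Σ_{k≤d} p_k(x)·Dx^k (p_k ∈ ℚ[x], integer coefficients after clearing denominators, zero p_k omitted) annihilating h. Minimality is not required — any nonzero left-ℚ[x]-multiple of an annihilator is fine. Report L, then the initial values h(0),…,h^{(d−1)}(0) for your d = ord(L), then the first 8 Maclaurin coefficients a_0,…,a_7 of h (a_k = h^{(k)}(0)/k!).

L = (-2 + 72·x + 288·x^2 + 432·x^3 + 216·x^4)·Dx^2 + (1 + 2·x + 36·x^2 + 144·x^3 + 180·x^4 + 72·x^5)·Dx^3  (order 3).
h: a_k = 0, 0, -9, -6, 54, 648/5, -3348/5, -23112/7, …
ICs: h(0) = 0, h′(0) = 0, h′′(0) = -18.

f: a_k = 0, -9, 0, 27, 0, -729/5, 0, 6561/7, …
h₀=f(r): pull back L_f along r ⇒ L₀.
h=∫₀ˣh₀: take L = L₀·Dx.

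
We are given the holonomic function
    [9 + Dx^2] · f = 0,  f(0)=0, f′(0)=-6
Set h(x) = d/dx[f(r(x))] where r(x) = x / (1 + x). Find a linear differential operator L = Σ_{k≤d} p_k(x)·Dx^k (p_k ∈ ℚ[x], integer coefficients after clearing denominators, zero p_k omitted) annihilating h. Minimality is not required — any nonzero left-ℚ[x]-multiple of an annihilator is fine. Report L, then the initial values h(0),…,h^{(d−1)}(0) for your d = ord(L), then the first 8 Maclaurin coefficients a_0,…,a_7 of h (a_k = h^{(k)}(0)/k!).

L = (15 + 12·x + 6·x^2) + (6 + 18·x + 18·x^2 + 6·x^3)·Dx + (1 + 4·x + 6·x^2 + 4·x^3 + x^4)·Dx^2  (order 2).
h: a_k = -6, 12, 9, -84, 879/4, -765/2, 19353/40, -1893/5, …
ICs: h(0) = -6, h′(0) = 12.

f: a_k = 0, -6, 0, 9, 0, -81/20, 0, 243/280, …
h₀=f(r): pull back L_f along r ⇒ L₀.
Derive L from L₀ (diff closure).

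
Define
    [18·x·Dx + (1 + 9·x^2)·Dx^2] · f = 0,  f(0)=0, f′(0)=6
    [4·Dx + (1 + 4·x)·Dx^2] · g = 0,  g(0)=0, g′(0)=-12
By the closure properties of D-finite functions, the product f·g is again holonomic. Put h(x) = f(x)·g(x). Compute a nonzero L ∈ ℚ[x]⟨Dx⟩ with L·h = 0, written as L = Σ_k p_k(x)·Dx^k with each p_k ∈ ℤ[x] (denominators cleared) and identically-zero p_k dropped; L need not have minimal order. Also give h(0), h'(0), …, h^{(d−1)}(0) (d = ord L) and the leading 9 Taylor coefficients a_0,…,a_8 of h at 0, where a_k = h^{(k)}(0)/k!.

f: a_k = 0, 6, 0, -18, 0, 486/5, 0, -4374/7, 0, …
g: a_k = 0, -12, 24, -64, 192, -3072/5, 2048, -49152/7, 24576, …
f·g: L₀ = L_f ⊗_s L_g, ord ≤ 2·2.
L = (2448 + 17280·x + 76464·x^2 + 518400·x^3 + 1399680·x^4 + 2426112·x^5 + 1679616·x^7)·Dx + (452 + 10800·x + 98028·x^2 + 491184·x^3 + 1840320·x^4 + 4339008·x^5 + 6531840·x^6 + 1259712·x^7 + 5878656·x^8)·Dx^2 + (136 + 1912·x + 18576·x^2 + 103608·x^3 + 389448·x^4 + 1100304·x^5 + 2239488·x^6 + 3277584·x^7 + 1259712·x^8 + 3359232·x^9)·Dx^3 + (13 + 176·x + 1234·x^2 + 6048·x^3 + 22833·x^4 + 68688·x^5 + 154224·x^6 + 279936·x^7 + 399492·x^8 + 209952·x^9 + 419904·x^10)·Dx^4  (order 4).
h: a_k = 0, 0, -72, 144, -168, 720, -18504/5, 55824/5, -148968/5, …
ICs: h(0) = 0, h′(0) = 0, h′′(0) = -144, h′′′(0) = 864.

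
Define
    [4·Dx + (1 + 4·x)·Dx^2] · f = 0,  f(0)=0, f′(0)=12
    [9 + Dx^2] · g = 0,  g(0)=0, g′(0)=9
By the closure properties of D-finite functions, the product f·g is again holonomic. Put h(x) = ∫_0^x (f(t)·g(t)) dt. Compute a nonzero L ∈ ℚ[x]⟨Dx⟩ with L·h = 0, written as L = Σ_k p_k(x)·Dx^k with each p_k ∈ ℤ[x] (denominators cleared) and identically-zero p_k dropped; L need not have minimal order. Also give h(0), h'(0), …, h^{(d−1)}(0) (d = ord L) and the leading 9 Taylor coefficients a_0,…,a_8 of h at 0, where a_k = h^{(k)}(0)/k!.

f: a_k = 0, 12, -24, 64, -192, 3072/5, -2048, 49152/7, -24576, …
g: a_k = 0, 9, 0, -27/2, 0, 243/40, 0, -729/560, 0, …
Product ⇒ symmetric product L₀, ord ≤ 4.
∫: right-multiply L₀ by Dx.
L = (-2043 - 1296·x + 44064·x^2 + 186624·x^3 + 186624·x^4)·Dx + (72 + 5472·x + 31104·x^2 + 41472·x^3)·Dx^2 + (-182 + 864·x + 12096·x^2 + 41472·x^3 + 41472·x^4)·Dx^3 + (8 + 608·x + 3456·x^2 + 4608·x^3)·Dx^4 + (5 + 112·x + 800·x^2 + 2304·x^3 + 2304·x^4)·Dx^5  (order 5).
h: a_k = 0, 0, 0, 36, -54, 414/5, -234, 9477/14, -79929/40, …
ICs: h(0) = 0, h′(0) = 0, h′′(0) = 0, h′′′(0) = 216, h′′′′(0) = -1296.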